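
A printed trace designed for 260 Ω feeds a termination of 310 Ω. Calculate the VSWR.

VSWR ≈ 1.19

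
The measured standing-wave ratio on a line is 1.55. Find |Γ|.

|Γ| = (S − 1)/(S + 1) = (1.55 − 1)/(1.55 + 1) = 0.55/2.55

|Γ| ≈ 0.216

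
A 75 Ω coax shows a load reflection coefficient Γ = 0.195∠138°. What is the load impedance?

Z_L ≈ 54.3 + j14.7 Ω

Z_L = Z_0·(1 + Γ)/(1 − Γ) = 75·(0.855 + j0.13)/(1.14 − j0.13)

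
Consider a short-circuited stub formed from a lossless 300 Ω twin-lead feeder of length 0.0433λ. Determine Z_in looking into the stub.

Z_in ≈ +j83.7 Ω

βl = 2π × 0.0433 = 15.6°
tan(βl) = 0.279
For a short-circuited stub, Z_in = jZ_0·tan(βl)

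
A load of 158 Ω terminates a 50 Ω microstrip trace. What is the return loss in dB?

RL ≈ 5.69 dB

Γ = (158 − 50)/(158 + 50) = 0.519
RL = −20·log₁₀|Γ| = −20·log₁₀(0.519)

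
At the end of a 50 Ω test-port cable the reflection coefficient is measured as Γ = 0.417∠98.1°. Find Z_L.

Z_L = Z_0·(1 + Γ)/(1 − Γ) = 50·(0.941 + j0.413)/(1.06 − j0.413)

Z_L ≈ 32 + j32 Ω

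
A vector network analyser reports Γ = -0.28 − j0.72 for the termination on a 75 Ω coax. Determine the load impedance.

Z_L = Z_0·(1 + Γ)/(1 − Γ) = 75·(0.72 − j0.72)/(1.28 + j0.72)

Z_L ≈ 14 − j50.1 Ω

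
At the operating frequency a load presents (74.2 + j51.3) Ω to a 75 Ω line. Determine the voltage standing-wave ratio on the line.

VSWR ≈ 1.96

Γ = (Z_L − Z_0)/(Z_L + Z_0) = (-0.8 + j51.3)/(149.2 + j51.3)
|Γ| = 51.3/158 = 0.325
VSWR = (1 + |Γ|)/(1 − |Γ|) = 1.33/0.675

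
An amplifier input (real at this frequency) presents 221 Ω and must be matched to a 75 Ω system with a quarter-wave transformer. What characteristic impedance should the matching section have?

Z_qwt = √(Z_0·R_L) = √(75 × 221) = √16580

Z_qwt ≈ 129 Ω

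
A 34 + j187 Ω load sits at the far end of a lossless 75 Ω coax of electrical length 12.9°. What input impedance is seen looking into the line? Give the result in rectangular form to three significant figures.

Z_in ≈ 184 + j432 Ω

tan(βl) = tan(12.9°) = 0.229
Z_in = Z_0·(Z_L + jZ_0·tanβl)/(Z_0 + jZ_L·tanβl)
     = 75·(34 + j204)/(32.2 + j7.79)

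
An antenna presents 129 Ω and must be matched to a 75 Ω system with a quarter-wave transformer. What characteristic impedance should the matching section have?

Z_qwt = √(Z_0·R_L) = √(75 × 129) = √9675

Z_qwt ≈ 98.4 Ω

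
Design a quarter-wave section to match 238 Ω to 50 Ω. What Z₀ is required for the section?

Z_qwt ≈ 109 Ω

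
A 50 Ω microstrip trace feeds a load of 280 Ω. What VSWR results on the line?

VSWR ≈ 5.6

Γ = (280 − 50)/(280 + 50) = 0.697
VSWR = (1 + 0.697)/(1 − 0.697)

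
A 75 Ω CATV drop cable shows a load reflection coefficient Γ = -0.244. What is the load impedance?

Z_L = Z_0·(1 + Γ)/(1 − Γ) = 75·(0.756)/(1.24)

Z_L ≈ 45.6 Ω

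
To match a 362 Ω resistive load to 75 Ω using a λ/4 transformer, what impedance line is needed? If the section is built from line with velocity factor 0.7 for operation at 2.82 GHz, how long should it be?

Z_qwt ≈ 165 Ω; length ≈ 1.86 cm

Z_qwt = √(Z_0·R_L) = √(75 × 362) = √27150
λ = 0.7·c/f = 0.0745 m, so l = λ/4 = 0.0186 m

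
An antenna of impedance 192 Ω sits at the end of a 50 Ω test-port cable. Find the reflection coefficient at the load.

Γ = (Z_L − Z_0)/(Z_L + Z_0) = (192 − 50)/(192 + 50) = 142/242

Γ = 0.587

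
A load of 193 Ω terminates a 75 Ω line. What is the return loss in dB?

Γ = (193 − 75)/(193 + 75) = 0.44
RL = −20·log₁₀|Γ| = −20·log₁₀(0.44)

RL ≈ 7.13 dB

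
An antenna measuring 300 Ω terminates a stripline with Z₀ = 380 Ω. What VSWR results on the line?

For a purely resistive load, VSWR = R_L/Z_0 or Z_0/R_L (whichever > 1) = 380/300

VSWR ≈ 1.27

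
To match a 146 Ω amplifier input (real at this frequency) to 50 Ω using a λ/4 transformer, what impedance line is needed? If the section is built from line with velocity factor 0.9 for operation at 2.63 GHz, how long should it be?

Z_qwt ≈ 85.4 Ω; length ≈ 2.57 cm

Z_qwt = √(Z_0·R_L) = √(50 × 146) = √7300
λ = 0.9·c/f = 0.103 m, so l = λ/4 = 0.0257 m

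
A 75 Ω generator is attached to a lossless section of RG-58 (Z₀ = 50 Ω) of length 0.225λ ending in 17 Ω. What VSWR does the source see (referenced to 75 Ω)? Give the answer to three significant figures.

βl = 2π × 0.225 = 81°
tan(βl) = 6.31
Z_in = Z_0·(Z_L + jZ_0·tanβl)/(Z_0 + jZ_L·tanβl) = 124 + j49.8 Ω
Γ_s = (Z_in − Z_s)/(Z_in + Z_s) = (48.9 + j49.8)/(199 + j49.8), |Γ_s| = 0.34
VSWR = (1 + |Γ_s|)/(1 − |Γ_s|)

VSWR ≈ 2.03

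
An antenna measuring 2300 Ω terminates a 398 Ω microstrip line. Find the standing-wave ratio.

Γ = (2300 − 398)/(2300 + 398) = 0.705
VSWR = (1 + 0.705)/(1 − 0.705)

VSWR ≈ 5.78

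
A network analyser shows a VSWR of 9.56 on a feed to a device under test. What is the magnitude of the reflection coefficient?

|Γ| = (S − 1)/(S + 1) = (9.56 − 1)/(9.56 + 1) = 8.56/10.6

|Γ| ≈ 0.811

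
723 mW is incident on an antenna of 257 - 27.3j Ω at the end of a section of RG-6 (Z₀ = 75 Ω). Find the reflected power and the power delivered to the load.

P_reflected ≈ 221 mW; P_delivered ≈ 502 mW

|Γ| = |(182 − j27.3)/(332 − j27.3)| = 0.552
|Γ|² = 0.305
P_refl = |Γ|²·P_inc = 221 mW, P_del = (1 − |Γ|²)·P_inc = 502 mW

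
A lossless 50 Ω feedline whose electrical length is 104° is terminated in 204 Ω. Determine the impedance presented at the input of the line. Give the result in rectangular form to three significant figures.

Z_in ≈ 13 + j11.7 Ω

tan(βl) = tan(104°) = -4.01
Z_in = Z_0·(Z_L + jZ_0·tanβl)/(Z_0 + jZ_L·tanβl)
     = 50·(204 − j201)/(50 − j818)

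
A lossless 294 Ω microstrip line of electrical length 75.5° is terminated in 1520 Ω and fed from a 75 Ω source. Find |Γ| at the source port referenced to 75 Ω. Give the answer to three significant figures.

|Γ| ≈ 0.484

tan(βl) = 3.87
Z_in = Z_0·(Z_L + jZ_0·tanβl)/(Z_0 + jZ_L·tanβl) = 60.5 − j73 Ω
Γ_s = (Z_in − Z_s)/(Z_in + Z_s) = (-14.5 − j73)/(136 − j73), |Γ_s| = 0.484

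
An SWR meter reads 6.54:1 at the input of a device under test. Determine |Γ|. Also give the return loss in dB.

|Γ| = (S − 1)/(S + 1) = (6.54 − 1)/(6.54 + 1) = 5.54/7.54
RL = −20·log₁₀|Γ| = −20·log₁₀(0.735)

|Γ| ≈ 0.735; return loss ≈ 2.68 dB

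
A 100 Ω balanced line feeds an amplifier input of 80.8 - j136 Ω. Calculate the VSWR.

VSWR ≈ 4.09

Γ = (Z_L − Z_0)/(Z_L + Z_0) = (-19.2 − j136)/(180.8 − j136)
|Γ| = 137/226 = 0.607
VSWR = (1 + |Γ|)/(1 − |Γ|) = 1.61/0.393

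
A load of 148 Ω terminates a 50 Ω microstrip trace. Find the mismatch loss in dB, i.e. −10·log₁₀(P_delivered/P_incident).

Γ = (148 − 50)/(148 + 50) = 0.495
|Γ|² = 0.245, so P_del/P_inc = 1 − |Γ|² = 0.755
ML = −10·log₁₀(1 − |Γ|²)

mismatch loss ≈ 1.22 dB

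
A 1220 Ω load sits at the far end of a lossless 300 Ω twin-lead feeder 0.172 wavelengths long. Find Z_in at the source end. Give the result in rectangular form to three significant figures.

βl = 2π × 0.172 = 61.9°
tan(βl) = tan(61.9°) = 1.87
Z_in = Z_0·(Z_L + jZ_0·tanβl)/(Z_0 + jZ_L·tanβl)
     = 300·(1220 + j562)/(300 + j2290)

Z_in ≈ 93.2 − j148 Ω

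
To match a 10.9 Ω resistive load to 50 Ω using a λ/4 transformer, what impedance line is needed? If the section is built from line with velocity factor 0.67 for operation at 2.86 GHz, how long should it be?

Z_qwt = √(Z_0·R_L) = √(50 × 10.9) = √545
λ = 0.67·c/f = 0.0703 m, so l = λ/4 = 0.0176 m

Z_qwt ≈ 23.3 Ω; length ≈ 1.76 cm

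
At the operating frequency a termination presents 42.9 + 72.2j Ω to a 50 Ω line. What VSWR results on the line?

Γ = (Z_L − Z_0)/(Z_L + Z_0) = (-7.1 + j72.2)/(92.9 + j72.2)
|Γ| = 72.5/118 = 0.617
VSWR = (1 + |Γ|)/(1 − |Γ|) = 1.62/0.383

VSWR ≈ 4.22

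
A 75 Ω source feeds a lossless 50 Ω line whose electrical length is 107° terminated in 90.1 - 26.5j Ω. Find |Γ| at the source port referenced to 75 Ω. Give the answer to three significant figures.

tan(βl) = -3.27
Z_in = Z_0·(Z_L + jZ_0·tanβl)/(Z_0 + jZ_L·tanβl) = 29.9 + j19 Ω
Γ_s = (Z_in − Z_s)/(Z_in + Z_s) = (-45.1 + j19)/(105 + j19), |Γ_s| = 0.459

|Γ| ≈ 0.459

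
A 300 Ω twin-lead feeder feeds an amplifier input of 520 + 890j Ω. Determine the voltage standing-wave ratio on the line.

Γ = (Z_L − Z_0)/(Z_L + Z_0) = (220 + j890)/(820 + j890)
|Γ| = 917/1210 = 0.758
VSWR = (1 + |Γ|)/(1 − |Γ|) = 1.76/0.242

VSWR ≈ 7.25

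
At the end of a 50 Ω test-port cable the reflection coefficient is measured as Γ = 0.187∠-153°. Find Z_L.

Z_L = Z_0·(1 + Γ)/(1 − Γ) = 50·(0.833 − j0.0849)/(1.17 + j0.0849)

Z_L ≈ 35.3 − j6.2 Ω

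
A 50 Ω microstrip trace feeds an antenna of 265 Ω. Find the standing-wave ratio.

For a purely resistive load, VSWR = R_L/Z_0 or Z_0/R_L (whichever > 1) = 265/50

VSWR ≈ 5.3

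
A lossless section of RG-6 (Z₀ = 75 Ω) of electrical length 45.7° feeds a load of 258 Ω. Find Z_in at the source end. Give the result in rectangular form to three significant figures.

Z_in ≈ 39.4 − j62 Ω

tan(βl) = tan(45.7°) = 1.02
Z_in = Z_0·(Z_L + jZ_0·tanβl)/(Z_0 + jZ_L·tanβl)
     = 75·(258 + j76.9)/(75 + j264)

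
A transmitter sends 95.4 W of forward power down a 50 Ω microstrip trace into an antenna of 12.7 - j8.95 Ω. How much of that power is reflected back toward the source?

P_reflected ≈ 35 W

|Γ| = |(-37.3 − j8.95)/(62.7 − j8.95)| = 0.606
|Γ|² = 0.367
P_refl = |Γ|²·P_inc = 35 W, P_del = (1 − |Γ|²)·P_inc = 60.4 W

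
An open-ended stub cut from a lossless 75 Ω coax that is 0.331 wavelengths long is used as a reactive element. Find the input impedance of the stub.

βl = 2π × 0.331 = 119°
tan(βl) = -1.79
For an open-ended stub, Z_in = −jZ_0·cot(βl) = −jZ_0/tan(βl)

Z_in ≈ +j41.8 Ω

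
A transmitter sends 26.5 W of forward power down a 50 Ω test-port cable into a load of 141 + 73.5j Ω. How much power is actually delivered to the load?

|Γ| = |(91 + j73.5)/(191 + j73.5)| = 0.572
|Γ|² = 0.327
P_refl = |Γ|²·P_inc = 8.66 W, P_del = (1 − |Γ|²)·P_inc = 17.8 W

P_delivered ≈ 17.8 W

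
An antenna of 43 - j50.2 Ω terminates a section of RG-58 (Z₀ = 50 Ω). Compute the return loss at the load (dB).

RL ≈ 6.38 dB

Γ = (-7 − j50.2)/(93 − j50.2), |Γ| = 0.48
RL = −20·log₁₀|Γ| = −20·log₁₀(0.48)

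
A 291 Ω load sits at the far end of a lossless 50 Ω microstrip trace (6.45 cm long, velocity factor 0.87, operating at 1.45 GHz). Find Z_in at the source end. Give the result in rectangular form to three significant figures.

λ = v/f = 0.87·c / 1.45 GHz = 0.18 m
βl = 2π·l/λ = 2π × 0.358 = 129°
tan(βl) = tan(129°) = -1.23
Z_in = Z_0·(Z_L + jZ_0·tanβl)/(Z_0 + jZ_L·tanβl)
     = 50·(291 − j61.7)/(50 − j359)

Z_in ≈ 14 + j38.5 Ω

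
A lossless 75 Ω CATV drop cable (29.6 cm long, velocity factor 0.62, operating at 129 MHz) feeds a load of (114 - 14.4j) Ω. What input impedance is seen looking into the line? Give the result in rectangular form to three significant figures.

Z_in ≈ 48.6 − j6.28 Ω

λ = v/f = 0.62·c / 129 MHz = 1.44 m
βl = 2π·l/λ = 2π × 0.205 = 73.9°
tan(βl) = tan(73.9°) = 3.47
Z_in = Z_0·(Z_L + jZ_0·tanβl)/(Z_0 + jZ_L·tanβl)
     = 75·(114 + j246)/(125 + j395)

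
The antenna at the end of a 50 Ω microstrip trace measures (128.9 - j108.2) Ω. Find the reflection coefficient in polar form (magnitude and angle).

Γ = (Z_L − Z_0)/(Z_L + Z_0) = (78.9 − j108.2)/(178.9 − j108.2)
|Γ| = 134/209 = 0.64

Γ ≈ 0.64 ∠ -22.7°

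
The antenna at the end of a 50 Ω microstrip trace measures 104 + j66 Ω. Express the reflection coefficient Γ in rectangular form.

Γ ≈ 0.451 + j0.235

Γ = (Z_L − Z_0)/(Z_L + Z_0) = (54 + j66)/(154 + j66)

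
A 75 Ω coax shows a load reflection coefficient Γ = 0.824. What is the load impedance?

Z_L = Z_0·(1 + Γ)/(1 − Γ) = 75·(1.82)/(0.176)

Z_L ≈ 777 Ω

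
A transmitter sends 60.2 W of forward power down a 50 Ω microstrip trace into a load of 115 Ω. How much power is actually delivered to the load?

P_delivered ≈ 50.9 W

Γ = (115 − 50)/(115 + 50) = 0.394
|Γ|² = 0.155
P_refl = |Γ|²·P_inc = 9.34 W, P_del = (1 − |Γ|²)·P_inc = 50.9 W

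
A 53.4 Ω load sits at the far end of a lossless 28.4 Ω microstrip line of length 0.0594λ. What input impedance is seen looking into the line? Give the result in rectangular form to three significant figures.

Z_in ≈ 39.9 − j18.3 Ω

βl = 2π × 0.0594 = 21.4°
tan(βl) = tan(21.4°) = 0.392
Z_in = Z_0·(Z_L + jZ_0·tanβl)/(Z_0 + jZ_L·tanβl)
     = 28.4·(53.4 + j11.1)/(28.4 + j20.9)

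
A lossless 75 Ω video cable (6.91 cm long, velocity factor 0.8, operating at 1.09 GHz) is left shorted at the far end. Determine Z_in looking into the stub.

Z_in ≈ −j177 Ω

λ = v/f = 0.8·c / 1.09 GHz = 0.22 m
βl = 2π·l/λ = 2π × 0.314 = 113°
tan(βl) = -2.36
For a shorted stub, Z_in = jZ_0·tan(βl)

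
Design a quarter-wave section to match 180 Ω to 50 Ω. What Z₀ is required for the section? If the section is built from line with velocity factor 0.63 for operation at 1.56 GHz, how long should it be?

Z_qwt ≈ 94.9 Ω; length ≈ 3.03 cm

Z_qwt = √(Z_0·R_L) = √(50 × 180) = √9000
λ = 0.63·c/f = 0.121 m, so l = λ/4 = 0.0303 m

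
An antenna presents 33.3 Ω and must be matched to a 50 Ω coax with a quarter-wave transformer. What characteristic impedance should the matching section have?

Z_qwt ≈ 40.8 Ω

Z_qwt = √(Z_0·R_L) = √(50 × 33.3) = √1665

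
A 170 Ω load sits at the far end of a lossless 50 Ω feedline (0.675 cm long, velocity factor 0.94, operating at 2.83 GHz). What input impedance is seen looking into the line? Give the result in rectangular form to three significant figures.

Z_in ≈ 60.7 − j70.9 Ω

λ = v/f = 0.94·c / 2.83 GHz = 0.0996 m
βl = 2π·l/λ = 2π × 0.0677 = 24.4°
tan(βl) = tan(24.4°) = 0.453
Z_in = Z_0·(Z_L + jZ_0·tanβl)/(Z_0 + jZ_L·tanβl)
     = 50·(170 + j22.7)/(50 + j77.1)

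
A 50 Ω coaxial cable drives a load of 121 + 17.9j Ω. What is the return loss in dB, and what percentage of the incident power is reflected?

Γ = (71 + j17.9)/(171 + j17.9), |Γ| = 0.426
RL = −20·log₁₀(0.426) = 7.41 dB
P_refl/P_inc = |Γ|² = 0.181

RL ≈ 7.41 dB; 18.1% of incident power reflected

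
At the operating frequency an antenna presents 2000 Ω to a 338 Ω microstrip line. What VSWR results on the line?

Γ = (2000 − 338)/(2000 + 338) = 0.711
VSWR = (1 + 0.711)/(1 − 0.711)

VSWR ≈ 5.92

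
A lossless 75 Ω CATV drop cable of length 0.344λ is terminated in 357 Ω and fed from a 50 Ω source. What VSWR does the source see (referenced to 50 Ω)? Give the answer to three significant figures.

βl = 2π × 0.344 = 124°
tan(βl) = -1.49
Z_in = Z_0·(Z_L + jZ_0·tanβl)/(Z_0 + jZ_L·tanβl) = 22.4 + j47.1 Ω
Γ_s = (Z_in − Z_s)/(Z_in + Z_s) = (-27.6 + j47.1)/(72.4 + j47.1), |Γ_s| = 0.632
VSWR = (1 + |Γ_s|)/(1 − |Γ_s|)

VSWR ≈ 4.44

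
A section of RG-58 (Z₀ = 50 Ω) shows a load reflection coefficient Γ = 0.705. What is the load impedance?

Z_L ≈ 289 Ω

Z_L = Z_0·(1 + Γ)/(1 − Γ) = 50·(1.71)/(0.295)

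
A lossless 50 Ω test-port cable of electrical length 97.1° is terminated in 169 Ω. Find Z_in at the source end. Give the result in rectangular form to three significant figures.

tan(βl) = tan(97.1°) = -8.03
Z_in = Z_0·(Z_L + jZ_0·tanβl)/(Z_0 + jZ_L·tanβl)
     = 50·(169 − j401)/(50 − j1360)

Z_in ≈ 15 + j5.67 Ω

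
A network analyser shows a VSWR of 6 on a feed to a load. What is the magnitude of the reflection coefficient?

|Γ| ≈ 0.714

|Γ| = (S − 1)/(S + 1) = (6 − 1)/(6 + 1) = 5/7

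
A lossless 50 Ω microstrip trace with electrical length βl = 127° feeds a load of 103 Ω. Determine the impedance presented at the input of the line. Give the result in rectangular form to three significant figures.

Z_in ≈ 33.6 + j25.4 Ω

tan(βl) = tan(127°) = -1.33
Z_in = Z_0·(Z_L + jZ_0·tanβl)/(Z_0 + jZ_L·tanβl)
     = 50·(103 − j66.4)/(50 − j137)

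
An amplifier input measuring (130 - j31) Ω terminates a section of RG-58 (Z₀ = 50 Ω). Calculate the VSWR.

VSWR ≈ 2.77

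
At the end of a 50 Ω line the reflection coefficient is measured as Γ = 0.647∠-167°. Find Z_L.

Z_L = Z_0·(1 + Γ)/(1 − Γ) = 50·(0.37 − j0.146)/(1.63 + j0.146)

Z_L ≈ 10.8 − j5.43 Ω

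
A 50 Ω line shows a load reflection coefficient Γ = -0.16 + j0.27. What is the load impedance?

Z_L ≈ 31.8 + j19 Ω

Z_L = Z_0·(1 + Γ)/(1 − Γ) = 50·(0.84 + j0.27)/(1.16 − j0.27)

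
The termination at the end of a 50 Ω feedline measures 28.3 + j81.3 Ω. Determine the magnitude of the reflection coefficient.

Γ = (Z_L − Z_0)/(Z_L + Z_0) = (-21.7 + j81.3)/(78.3 + j81.3)
|Γ| = 84.1/113

|Γ| ≈ 0.745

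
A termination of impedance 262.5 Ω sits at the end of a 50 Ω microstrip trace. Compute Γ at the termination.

Γ = (Z_L − Z_0)/(Z_L + Z_0) = (262.5 − 50)/(262.5 + 50) = 212.5/312.5

Γ = 0.68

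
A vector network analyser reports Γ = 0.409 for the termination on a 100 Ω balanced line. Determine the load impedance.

Z_L = Z_0·(1 + Γ)/(1 − Γ) = 100·(1.41)/(0.591)

Z_L ≈ 238 Ω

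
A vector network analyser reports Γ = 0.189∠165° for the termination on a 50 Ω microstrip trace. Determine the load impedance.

Z_L ≈ 34.4 + j3.49 Ω

Z_L = Z_0·(1 + Γ)/(1 − Γ) = 50·(0.817 + j0.0489)/(1.18 − j0.0489)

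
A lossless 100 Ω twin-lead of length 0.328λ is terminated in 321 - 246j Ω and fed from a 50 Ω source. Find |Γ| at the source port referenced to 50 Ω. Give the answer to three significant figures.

|Γ| ≈ 0.694

βl = 2π × 0.328 = 118°
tan(βl) = -1.87
Z_in = Z_0·(Z_L + jZ_0·tanβl)/(Z_0 + jZ_L·tanβl) = 29.4 + j71 Ω
Γ_s = (Z_in − Z_s)/(Z_in + Z_s) = (-20.6 + j71)/(79.4 + j71), |Γ_s| = 0.694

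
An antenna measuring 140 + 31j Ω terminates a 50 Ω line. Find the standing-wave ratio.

VSWR ≈ 2.96

Γ = (Z_L − Z_0)/(Z_L + Z_0) = (90 + j31)/(190 + j31)
|Γ| = 95.2/193 = 0.494
VSWR = (1 + |Γ|)/(1 − |Γ|) = 1.49/0.506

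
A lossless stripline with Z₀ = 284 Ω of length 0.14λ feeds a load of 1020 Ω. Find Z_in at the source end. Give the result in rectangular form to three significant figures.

βl = 2π × 0.14 = 50.4°
tan(βl) = tan(50.4°) = 1.21
Z_in = Z_0·(Z_L + jZ_0·tanβl)/(Z_0 + jZ_L·tanβl)
     = 284·(1020 + j343)/(284 + j1230)

Z_in ≈ 126 − j206 Ω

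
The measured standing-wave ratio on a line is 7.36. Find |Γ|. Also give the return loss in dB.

|Γ| = (S − 1)/(S + 1) = (7.36 − 1)/(7.36 + 1) = 6.36/8.36
RL = −20·log₁₀|Γ| = −20·log₁₀(0.761)

|Γ| ≈ 0.761; return loss ≈ 2.37 dB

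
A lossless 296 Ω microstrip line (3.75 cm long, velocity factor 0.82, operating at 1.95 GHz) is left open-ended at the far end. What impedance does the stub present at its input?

Z_in ≈ +j90.6 Ω

λ = v/f = 0.82·c / 1.95 GHz = 0.126 m
βl = 2π·l/λ = 2π × 0.297 = 107°
tan(βl) = -3.27
For an open-ended stub, Z_in = −jZ_0·cot(βl) = −jZ_0/tan(βl)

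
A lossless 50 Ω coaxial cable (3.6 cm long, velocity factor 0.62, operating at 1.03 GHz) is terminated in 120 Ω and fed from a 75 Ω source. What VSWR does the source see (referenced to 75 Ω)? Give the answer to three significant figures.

VSWR ≈ 3.42

λ = v/f = 0.62·c / 1.03 GHz = 0.181 m
βl = 2π·l/λ = 2π × 0.199 = 71.8°
tan(βl) = 3.04
Z_in = Z_0·(Z_L + jZ_0·tanβl)/(Z_0 + jZ_L·tanβl) = 22.7 − j13.4 Ω
Γ_s = (Z_in − Z_s)/(Z_in + Z_s) = (-52.3 − j13.4)/(97.7 − j13.4), |Γ_s| = 0.548
VSWR = (1 + |Γ_s|)/(1 − |Γ_s|)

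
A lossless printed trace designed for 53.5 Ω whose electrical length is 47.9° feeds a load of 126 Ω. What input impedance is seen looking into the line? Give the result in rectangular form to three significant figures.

Z_in ≈ 36 − j34.5 Ω

tan(βl) = tan(47.9°) = 1.11
Z_in = Z_0·(Z_L + jZ_0·tanβl)/(Z_0 + jZ_L·tanβl)
     = 53.5·(126 + j59.2)/(53.5 + j139)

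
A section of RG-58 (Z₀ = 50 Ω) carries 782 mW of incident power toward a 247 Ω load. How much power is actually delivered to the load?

P_delivered ≈ 438 mW

Γ = (247 − 50)/(247 + 50) = 0.663
|Γ|² = 0.44
P_refl = |Γ|²·P_inc = 344 mW, P_del = (1 − |Γ|²)·P_inc = 438 mW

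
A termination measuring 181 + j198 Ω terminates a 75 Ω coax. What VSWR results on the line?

VSWR ≈ 5.53

Γ = (Z_L − Z_0)/(Z_L + Z_0) = (106 + j198)/(256 + j198)
|Γ| = 225/324 = 0.694
VSWR = (1 + |Γ|)/(1 − |Γ|) = 1.69/0.306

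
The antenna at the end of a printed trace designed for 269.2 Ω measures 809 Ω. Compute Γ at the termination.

Γ = (Z_L − Z_0)/(Z_L + Z_0) = (809 − 269.2)/(809 + 269.2) = 539.8/1078

Γ = 0.501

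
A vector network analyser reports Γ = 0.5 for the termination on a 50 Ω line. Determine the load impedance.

Z_L ≈ 150 Ω

Z_L = Z_0·(1 + Γ)/(1 − Γ) = 50·(1.5)/(0.5)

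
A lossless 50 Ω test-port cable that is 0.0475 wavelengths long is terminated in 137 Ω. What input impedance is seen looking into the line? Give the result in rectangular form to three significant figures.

Z_in ≈ 87.7 − j58.5 Ω

βl = 2π × 0.0475 = 17.1°
tan(βl) = tan(17.1°) = 0.308
Z_in = Z_0·(Z_L + jZ_0·tanβl)/(Z_0 + jZ_L·tanβl)
     = 50·(137 + j15.4)/(50 + j42.1)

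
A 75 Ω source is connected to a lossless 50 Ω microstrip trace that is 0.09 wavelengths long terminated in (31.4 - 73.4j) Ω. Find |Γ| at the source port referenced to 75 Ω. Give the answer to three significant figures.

βl = 2π × 0.09 = 32.4°
tan(βl) = 0.635
Z_in = Z_0·(Z_L + jZ_0·tanβl)/(Z_0 + jZ_L·tanβl) = 11.3 − j23.9 Ω
Γ_s = (Z_in − Z_s)/(Z_in + Z_s) = (-63.7 − j23.9)/(86.3 − j23.9), |Γ_s| = 0.759

|Γ| ≈ 0.759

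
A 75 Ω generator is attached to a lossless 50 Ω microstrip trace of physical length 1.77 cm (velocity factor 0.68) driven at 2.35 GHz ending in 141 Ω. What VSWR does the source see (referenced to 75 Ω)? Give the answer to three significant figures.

λ = v/f = 0.68·c / 2.35 GHz = 0.0868 m
βl = 2π·l/λ = 2π × 0.204 = 73.4°
tan(βl) = 3.36
Z_in = Z_0·(Z_L + jZ_0·tanβl)/(Z_0 + jZ_L·tanβl) = 19.1 − j12.9 Ω
Γ_s = (Z_in − Z_s)/(Z_in + Z_s) = (-55.9 − j12.9)/(94.1 − j12.9), |Γ_s| = 0.604
VSWR = (1 + |Γ_s|)/(1 − |Γ_s|)

VSWR ≈ 4.05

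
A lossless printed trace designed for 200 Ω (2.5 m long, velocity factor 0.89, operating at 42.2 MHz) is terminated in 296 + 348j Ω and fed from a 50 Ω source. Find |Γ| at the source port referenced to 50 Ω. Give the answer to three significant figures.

|Γ| ≈ 0.707

λ = v/f = 0.89·c / 42.2 MHz = 6.33 m
βl = 2π·l/λ = 2π × 0.395 = 142°
tan(βl) = -0.774
Z_in = Z_0·(Z_L + jZ_0·tanβl)/(Z_0 + jZ_L·tanβl) = 69.4 + j116 Ω
Γ_s = (Z_in − Z_s)/(Z_in + Z_s) = (19.4 + j116)/(119 + j116), |Γ_s| = 0.707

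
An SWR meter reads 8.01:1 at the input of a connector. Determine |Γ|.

|Γ| ≈ 0.778

|Γ| = (S − 1)/(S + 1) = (8.01 − 1)/(8.01 + 1) = 7.01/9.01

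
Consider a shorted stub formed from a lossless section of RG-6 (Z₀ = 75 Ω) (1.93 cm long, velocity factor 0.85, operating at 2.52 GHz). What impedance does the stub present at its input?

λ = v/f = 0.85·c / 2.52 GHz = 0.101 m
βl = 2π·l/λ = 2π × 0.191 = 68.7°
tan(βl) = 2.56
For a shorted stub, Z_in = jZ_0·tan(βl)

Z_in ≈ +j192 Ω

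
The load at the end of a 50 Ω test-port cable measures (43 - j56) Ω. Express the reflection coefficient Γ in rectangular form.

Γ = (Z_L − Z_0)/(Z_L + Z_0) = (-7 − j56)/(93 − j56)

Γ ≈ 0.211 − j0.475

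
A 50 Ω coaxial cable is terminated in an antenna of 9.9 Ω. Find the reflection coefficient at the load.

Γ = (Z_L − Z_0)/(Z_L + Z_0) = (9.9 − 50)/(9.9 + 50) = -40.1/59.9

Γ = -0.669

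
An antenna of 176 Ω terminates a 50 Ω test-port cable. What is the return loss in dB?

Γ = (176 − 50)/(176 + 50) = 0.558
RL = −20·log₁₀|Γ| = −20·log₁₀(0.558)

RL ≈ 5.07 dB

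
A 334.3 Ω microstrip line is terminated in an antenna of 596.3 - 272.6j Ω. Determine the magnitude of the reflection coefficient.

Γ = (Z_L − Z_0)/(Z_L + Z_0) = (262 − j272.6)/(930.6 − j272.6)
|Γ| = 378/970

|Γ| ≈ 0.39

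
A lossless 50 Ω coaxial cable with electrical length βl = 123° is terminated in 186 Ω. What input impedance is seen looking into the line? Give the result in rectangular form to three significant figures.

Z_in ≈ 18.5 + j29.2 Ω

tan(βl) = tan(123°) = -1.54
Z_in = Z_0·(Z_L + jZ_0·tanβl)/(Z_0 + jZ_L·tanβl)
     = 50·(186 − j77)/(50 − j286)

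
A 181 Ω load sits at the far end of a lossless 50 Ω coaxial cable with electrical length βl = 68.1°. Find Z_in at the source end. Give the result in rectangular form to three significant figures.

Z_in ≈ 15.8 − j18.3 Ω

tan(βl) = tan(68.1°) = 2.49
Z_in = Z_0·(Z_L + jZ_0·tanβl)/(Z_0 + jZ_L·tanβl)
     = 50·(181 + j124)/(50 + j450)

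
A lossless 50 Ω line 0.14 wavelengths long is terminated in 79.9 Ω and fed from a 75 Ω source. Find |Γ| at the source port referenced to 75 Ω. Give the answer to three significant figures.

|Γ| ≈ 0.329

βl = 2π × 0.14 = 50.4°
tan(βl) = 1.21
Z_in = Z_0·(Z_L + jZ_0·tanβl)/(Z_0 + jZ_L·tanβl) = 41.6 − j19.8 Ω
Γ_s = (Z_in − Z_s)/(Z_in + Z_s) = (-33.4 − j19.8)/(117 − j19.8), |Γ_s| = 0.329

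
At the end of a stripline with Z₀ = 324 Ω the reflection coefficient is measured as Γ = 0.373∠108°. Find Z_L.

Z_L ≈ 204 + j168 Ω

Z_L = Z_0·(1 + Γ)/(1 − Γ) = 324·(0.885 + j0.355)/(1.12 − j0.355)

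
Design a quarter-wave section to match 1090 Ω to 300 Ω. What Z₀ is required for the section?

Z_qwt = √(Z_0·R_L) = √(300 × 1090) = √327000

Z_qwt ≈ 572 Ω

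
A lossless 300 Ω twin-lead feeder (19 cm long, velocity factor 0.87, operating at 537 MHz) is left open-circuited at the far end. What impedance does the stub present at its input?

Z_in ≈ +j367 Ω

λ = v/f = 0.87·c / 537 MHz = 0.486 m
βl = 2π·l/λ = 2π × 0.391 = 141°
tan(βl) = -0.818
For an open-circuited stub, Z_in = −jZ_0·cot(βl) = −jZ_0/tan(βl)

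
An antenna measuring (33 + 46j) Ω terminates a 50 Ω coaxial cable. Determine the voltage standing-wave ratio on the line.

Γ = (Z_L − Z_0)/(Z_L + Z_0) = (-17 + j46)/(83 + j46)
|Γ| = 49/94.9 = 0.517
VSWR = (1 + |Γ|)/(1 − |Γ|) = 1.52/0.483

VSWR ≈ 3.14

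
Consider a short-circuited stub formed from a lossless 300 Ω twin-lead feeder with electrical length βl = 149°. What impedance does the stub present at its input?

tan(βl) = -0.601
For a short-circuited stub, Z_in = jZ_0·tan(βl)

Z_in ≈ −j180 Ω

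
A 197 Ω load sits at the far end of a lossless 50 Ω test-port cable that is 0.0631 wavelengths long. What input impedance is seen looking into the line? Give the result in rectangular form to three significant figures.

Z_in ≈ 62.2 − j81.7 Ω

βl = 2π × 0.0631 = 22.7°
tan(βl) = tan(22.7°) = 0.419
Z_in = Z_0·(Z_L + jZ_0·tanβl)/(Z_0 + jZ_L·tanβl)
     = 50·(197 + j20.9)/(50 + j82.5)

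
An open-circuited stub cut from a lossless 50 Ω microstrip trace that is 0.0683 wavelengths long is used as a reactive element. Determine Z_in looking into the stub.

βl = 2π × 0.0683 = 24.6°
tan(βl) = 0.458
For an open-circuited stub, Z_in = −jZ_0·cot(βl) = −jZ_0/tan(βl)

Z_in ≈ −j109 Ω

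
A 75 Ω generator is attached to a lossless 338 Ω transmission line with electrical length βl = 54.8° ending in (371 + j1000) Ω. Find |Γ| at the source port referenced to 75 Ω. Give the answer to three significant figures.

|Γ| ≈ 0.932

tan(βl) = 1.42
Z_in = Z_0·(Z_L + jZ_0·tanβl)/(Z_0 + jZ_L·tanβl) = 88.5 − j420 Ω
Γ_s = (Z_in − Z_s)/(Z_in + Z_s) = (13.5 − j420)/(163 − j420), |Γ_s| = 0.932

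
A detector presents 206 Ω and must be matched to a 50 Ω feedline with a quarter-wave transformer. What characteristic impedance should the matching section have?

Z_qwt ≈ 101 Ω

Z_qwt = √(Z_0·R_L) = √(50 × 206) = √10300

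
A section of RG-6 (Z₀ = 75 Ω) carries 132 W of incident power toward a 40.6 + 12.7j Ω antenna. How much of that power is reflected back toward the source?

|Γ| = |(-34.4 + j12.7)/(115.6 + j12.7)| = 0.315
|Γ|² = 0.0994
P_refl = |Γ|²·P_inc = 13.1 W, P_del = (1 − |Γ|²)·P_inc = 119 W

P_reflected ≈ 13.1 W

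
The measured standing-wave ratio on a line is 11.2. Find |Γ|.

|Γ| ≈ 0.836

|Γ| = (S − 1)/(S + 1) = (11.2 − 1)/(11.2 + 1) = 10.2/12.2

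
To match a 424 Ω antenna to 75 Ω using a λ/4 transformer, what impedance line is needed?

Z_qwt = √(Z_0·R_L) = √(75 × 424) = √31800

Z_qwt ≈ 178 Ω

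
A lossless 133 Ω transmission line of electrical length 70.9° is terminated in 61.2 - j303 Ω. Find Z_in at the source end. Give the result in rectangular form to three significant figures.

Z_in ≈ 9.65 + j9.01 Ω

tan(βl) = tan(70.9°) = 2.89
Z_in = Z_0·(Z_L + jZ_0·tanβl)/(Z_0 + jZ_L·tanβl)
     = 133·(61.2 + j81.1)/(1010 + j177)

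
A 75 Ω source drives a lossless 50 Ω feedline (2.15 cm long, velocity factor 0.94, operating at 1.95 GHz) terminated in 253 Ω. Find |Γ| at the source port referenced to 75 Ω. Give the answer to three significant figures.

|Γ| ≈ 0.719

λ = v/f = 0.94·c / 1.95 GHz = 0.145 m
βl = 2π·l/λ = 2π × 0.149 = 53.5°
tan(βl) = 1.35
Z_in = Z_0·(Z_L + jZ_0·tanβl)/(Z_0 + jZ_L·tanβl) = 15 − j34.8 Ω
Γ_s = (Z_in − Z_s)/(Z_in + Z_s) = (-60 − j34.8)/(90 − j34.8), |Γ_s| = 0.719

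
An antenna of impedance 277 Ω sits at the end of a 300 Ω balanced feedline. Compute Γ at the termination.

Γ = -0.0399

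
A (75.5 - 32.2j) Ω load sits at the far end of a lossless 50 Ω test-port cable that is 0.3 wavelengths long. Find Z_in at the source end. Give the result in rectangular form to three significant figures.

βl = 2π × 0.3 = 108°
tan(βl) = tan(108°) = -3.08
Z_in = Z_0·(Z_L + jZ_0·tanβl)/(Z_0 + jZ_L·tanβl)
     = 50·(75.5 − j186)/(-49.1 − j232)

Z_in ≈ 35 + j23.7 Ω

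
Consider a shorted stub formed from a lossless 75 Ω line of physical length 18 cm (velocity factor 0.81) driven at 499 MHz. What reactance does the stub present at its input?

X_in ≈ -80.2 Ω (capacitive)

λ = v/f = 0.81·c / 499 MHz = 0.487 m
βl = 2π·l/λ = 2π × 0.37 = 133°
tan(βl) = -1.07
For a shorted stub, Z_in = jZ_0·tan(βl)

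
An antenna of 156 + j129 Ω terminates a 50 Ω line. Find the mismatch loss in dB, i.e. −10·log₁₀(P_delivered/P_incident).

mismatch loss ≈ 2.77 dB

Γ = (106 + j129)/(206 + j129), |Γ| = 0.687
|Γ|² = 0.472, so P_del/P_inc = 1 − |Γ|² = 0.528
ML = −10·log₁₀(1 − |Γ|²)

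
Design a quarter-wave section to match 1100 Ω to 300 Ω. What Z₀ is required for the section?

Z_qwt ≈ 574 Ω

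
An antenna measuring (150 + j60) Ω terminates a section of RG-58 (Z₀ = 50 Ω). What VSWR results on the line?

Γ = (Z_L − Z_0)/(Z_L + Z_0) = (100 + j60)/(200 + j60)
|Γ| = 117/209 = 0.559
VSWR = (1 + |Γ|)/(1 − |Γ|) = 1.56/0.441

VSWR ≈ 3.53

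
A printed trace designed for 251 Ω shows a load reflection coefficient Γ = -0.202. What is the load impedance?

Z_L ≈ 167 Ω

Z_L = Z_0·(1 + Γ)/(1 − Γ) = 251·(0.798)/(1.2)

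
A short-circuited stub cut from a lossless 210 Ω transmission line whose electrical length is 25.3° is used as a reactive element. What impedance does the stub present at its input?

Z_in ≈ +j99.3 Ω

tan(βl) = 0.473
For a short-circuited stub, Z_in = jZ_0·tan(βl)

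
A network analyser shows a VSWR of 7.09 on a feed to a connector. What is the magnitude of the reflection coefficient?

|Γ| = (S − 1)/(S + 1) = (7.09 − 1)/(7.09 + 1) = 6.09/8.09

|Γ| ≈ 0.753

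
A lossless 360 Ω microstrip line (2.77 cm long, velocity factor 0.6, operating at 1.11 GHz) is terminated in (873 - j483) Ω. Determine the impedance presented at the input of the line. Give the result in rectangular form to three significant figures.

λ = v/f = 0.6·c / 1.11 GHz = 0.162 m
βl = 2π·l/λ = 2π × 0.171 = 61.5°
tan(βl) = tan(61.5°) = 1.84
Z_in = Z_0·(Z_L + jZ_0·tanβl)/(Z_0 + jZ_L·tanβl)
     = 360·(873 + j180)/(1250 + j1610)

Z_in ≈ 120 − j102 Ω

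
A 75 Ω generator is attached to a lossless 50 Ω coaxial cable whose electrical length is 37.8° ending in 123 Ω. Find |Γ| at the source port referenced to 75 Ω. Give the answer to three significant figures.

|Γ| ≈ 0.427

tan(βl) = 0.776
Z_in = Z_0·(Z_L + jZ_0·tanβl)/(Z_0 + jZ_L·tanβl) = 42.4 − j42.2 Ω
Γ_s = (Z_in − Z_s)/(Z_in + Z_s) = (-32.6 − j42.2)/(117 − j42.2), |Γ_s| = 0.427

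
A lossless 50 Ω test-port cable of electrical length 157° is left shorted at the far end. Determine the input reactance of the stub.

X_in ≈ -21.2 Ω (capacitive)

tan(βl) = -0.424
For a shorted stub, Z_in = jZ_0·tan(βl)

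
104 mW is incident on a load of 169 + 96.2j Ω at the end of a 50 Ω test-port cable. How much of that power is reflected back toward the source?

P_reflected ≈ 42.6 mW

|Γ| = |(119 + j96.2)/(219 + j96.2)| = 0.64
|Γ|² = 0.409
P_refl = |Γ|²·P_inc = 42.6 mW, P_del = (1 − |Γ|²)·P_inc = 61.4 mW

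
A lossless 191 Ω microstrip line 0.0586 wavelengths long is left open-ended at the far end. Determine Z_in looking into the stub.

Z_in ≈ −j495 Ω

βl = 2π × 0.0586 = 21.1°
tan(βl) = 0.386
For an open-ended stub, Z_in = −jZ_0·cot(βl) = −jZ_0/tan(βl)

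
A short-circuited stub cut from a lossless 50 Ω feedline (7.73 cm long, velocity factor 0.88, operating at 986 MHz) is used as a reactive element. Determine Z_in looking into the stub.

λ = v/f = 0.88·c / 986 MHz = 0.268 m
βl = 2π·l/λ = 2π × 0.289 = 104°
tan(βl) = -4.03
For a short-circuited stub, Z_in = jZ_0·tan(βl)

Z_in ≈ −j202 Ω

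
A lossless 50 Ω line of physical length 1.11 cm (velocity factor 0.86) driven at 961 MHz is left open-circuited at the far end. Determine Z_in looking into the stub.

Z_in ≈ −j188 Ω

λ = v/f = 0.86·c / 961 MHz = 0.268 m
βl = 2π·l/λ = 2π × 0.0413 = 14.9°
tan(βl) = 0.266
For an open-circuited stub, Z_in = −jZ_0·cot(βl) = −jZ_0/tan(βl)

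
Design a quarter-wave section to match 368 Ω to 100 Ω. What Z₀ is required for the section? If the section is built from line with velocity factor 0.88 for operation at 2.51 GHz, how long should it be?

Z_qwt ≈ 192 Ω; length ≈ 2.63 cm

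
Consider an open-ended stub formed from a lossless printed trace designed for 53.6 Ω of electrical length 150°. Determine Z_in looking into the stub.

tan(βl) = -0.577
For an open-ended stub, Z_in = −jZ_0·cot(βl) = −jZ_0/tan(βl)

Z_in ≈ +j92.8 Ω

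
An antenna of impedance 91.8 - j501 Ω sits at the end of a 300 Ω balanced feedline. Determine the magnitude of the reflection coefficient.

|Γ| ≈ 0.853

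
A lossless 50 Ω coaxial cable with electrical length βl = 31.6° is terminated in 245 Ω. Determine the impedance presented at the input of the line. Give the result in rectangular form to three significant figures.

tan(βl) = tan(31.6°) = 0.615
Z_in = Z_0·(Z_L + jZ_0·tanβl)/(Z_0 + jZ_L·tanβl)
     = 50·(245 + j30.8)/(50 + j151)

Z_in ≈ 33.5 − j70.2 Ω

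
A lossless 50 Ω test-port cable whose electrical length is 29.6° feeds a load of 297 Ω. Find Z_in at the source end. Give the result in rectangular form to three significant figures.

Z_in ≈ 31.7 − j78.6 Ω

tan(βl) = tan(29.6°) = 0.568
Z_in = Z_0·(Z_L + jZ_0·tanβl)/(Z_0 + jZ_L·tanβl)
     = 50·(297 + j28.4)/(50 + j169)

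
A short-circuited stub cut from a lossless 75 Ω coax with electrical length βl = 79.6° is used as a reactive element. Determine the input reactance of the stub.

tan(βl) = 5.45
For a short-circuited stub, Z_in = jZ_0·tan(βl)

X_in ≈ 409 Ω (inductive)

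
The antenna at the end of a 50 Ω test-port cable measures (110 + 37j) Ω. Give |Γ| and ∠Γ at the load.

Γ = (Z_L − Z_0)/(Z_L + Z_0) = (60 + j37)/(160 + j37)
|Γ| = 70.5/164 = 0.429

Γ ≈ 0.429 ∠ 18.6°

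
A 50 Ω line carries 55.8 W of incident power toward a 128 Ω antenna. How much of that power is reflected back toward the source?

P_reflected ≈ 10.7 W

Γ = (128 − 50)/(128 + 50) = 0.438
|Γ|² = 0.192
P_refl = |Γ|²·P_inc = 10.7 W, P_del = (1 − |Γ|²)·P_inc = 45.1 W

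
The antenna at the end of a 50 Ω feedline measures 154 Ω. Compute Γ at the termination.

Γ = 0.51

Γ = (Z_L − Z_0)/(Z_L + Z_0) = (154 − 50)/(154 + 50) = 104/204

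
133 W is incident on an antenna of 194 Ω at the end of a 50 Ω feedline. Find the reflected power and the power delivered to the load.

Γ = (194 − 50)/(194 + 50) = 0.59
|Γ|² = 0.348
P_refl = |Γ|²·P_inc = 46.3 W, P_del = (1 − |Γ|²)·P_inc = 86.7 W

P_reflected ≈ 46.3 W; P_delivered ≈ 86.7 W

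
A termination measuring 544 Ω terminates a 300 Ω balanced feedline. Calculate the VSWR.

For a purely resistive load, VSWR = R_L/Z_0 or Z_0/R_L (whichever > 1) = 544/300

VSWR ≈ 1.81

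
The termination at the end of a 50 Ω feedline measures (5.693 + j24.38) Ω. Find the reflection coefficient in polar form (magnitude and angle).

Γ ≈ 0.832 ∠ 128°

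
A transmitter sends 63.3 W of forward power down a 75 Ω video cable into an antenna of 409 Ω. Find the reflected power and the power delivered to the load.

P_reflected ≈ 30.1 W; P_delivered ≈ 33.2 W

Γ = (409 − 75)/(409 + 75) = 0.69
|Γ|² = 0.476
P_refl = |Γ|²·P_inc = 30.1 W, P_del = (1 − |Γ|²)·P_inc = 33.2 W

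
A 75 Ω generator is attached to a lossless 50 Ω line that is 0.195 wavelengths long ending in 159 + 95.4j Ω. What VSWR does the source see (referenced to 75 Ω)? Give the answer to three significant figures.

VSWR ≈ 5.82

βl = 2π × 0.195 = 70.2°
tan(βl) = 2.78
Z_in = Z_0·(Z_L + jZ_0·tanβl)/(Z_0 + jZ_L·tanβl) = 14.4 − j25 Ω
Γ_s = (Z_in − Z_s)/(Z_in + Z_s) = (-60.6 − j25)/(89.4 − j25), |Γ_s| = 0.707
VSWR = (1 + |Γ_s|)/(1 − |Γ_s|)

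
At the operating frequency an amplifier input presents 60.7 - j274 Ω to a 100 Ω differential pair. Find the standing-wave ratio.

VSWR ≈ 14.6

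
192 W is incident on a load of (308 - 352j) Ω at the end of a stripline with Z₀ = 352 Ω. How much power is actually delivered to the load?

P_delivered ≈ 149 W

|Γ| = |(-44 − j352)/(660 − j352)| = 0.474
|Γ|² = 0.225
P_refl = |Γ|²·P_inc = 43.2 W, P_del = (1 − |Γ|²)·P_inc = 149 W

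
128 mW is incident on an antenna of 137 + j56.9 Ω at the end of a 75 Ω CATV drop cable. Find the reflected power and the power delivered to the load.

P_reflected ≈ 18.8 mW; P_delivered ≈ 109 mW

|Γ| = |(62 + j56.9)/(212 + j56.9)| = 0.383
|Γ|² = 0.147
P_refl = |Γ|²·P_inc = 18.8 mW, P_del = (1 − |Γ|²)·P_inc = 109 mW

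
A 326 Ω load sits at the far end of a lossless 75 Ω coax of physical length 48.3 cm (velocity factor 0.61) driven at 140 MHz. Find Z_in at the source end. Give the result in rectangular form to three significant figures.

Z_in ≈ 30.9 + j63.4 Ω

λ = v/f = 0.61·c / 140 MHz = 1.31 m
βl = 2π·l/λ = 2π × 0.37 = 133°
tan(βl) = tan(133°) = -1.07
Z_in = Z_0·(Z_L + jZ_0·tanβl)/(Z_0 + jZ_L·tanβl)
     = 75·(326 − j80.4)/(75 − j349)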